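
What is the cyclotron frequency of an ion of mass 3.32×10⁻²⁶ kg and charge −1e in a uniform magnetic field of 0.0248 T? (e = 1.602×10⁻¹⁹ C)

f ≈ 1.90×10⁴ Hz

f = |q|B/(2πm).
f = (1.602×10⁻¹⁹)(0.0248)/(2π·3.32×10⁻²⁶) ≈ 1.90×10⁴ Hz.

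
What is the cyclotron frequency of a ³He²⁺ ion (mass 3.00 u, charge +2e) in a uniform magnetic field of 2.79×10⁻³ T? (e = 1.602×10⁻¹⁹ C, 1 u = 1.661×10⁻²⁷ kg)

f ≈ 2.86×10⁴ Hz

f = |q|B/(2πm).
f = (3.204×10⁻¹⁹)(2.79×10⁻³)/(2π·4.983×10⁻²⁷) ≈ 2.86×10⁴ Hz.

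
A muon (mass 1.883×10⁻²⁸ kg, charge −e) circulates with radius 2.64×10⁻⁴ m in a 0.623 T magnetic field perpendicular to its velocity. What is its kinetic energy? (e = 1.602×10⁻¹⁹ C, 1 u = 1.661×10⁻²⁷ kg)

KE ≈ 1.84×10⁻¹⁸ J

v = |q|Br/m, then KE = ½mv² = (qBr)²/(2m).
v = (1.602×10⁻¹⁹)(0.623)(2.64×10⁻⁴)/1.883×10⁻²⁸ ≈ 1.399×10⁵ m/s.
KE = ½(1.883×10⁻²⁸)(1.399×10⁵)² ≈ 1.84×10⁻¹⁸ J.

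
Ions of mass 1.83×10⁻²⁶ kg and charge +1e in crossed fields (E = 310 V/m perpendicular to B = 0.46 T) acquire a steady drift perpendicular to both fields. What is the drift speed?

The E×B drift speed is v_d = E/B.
v_d = 310/0.46 = 670 m/s.

v_d ≈ 670 m/s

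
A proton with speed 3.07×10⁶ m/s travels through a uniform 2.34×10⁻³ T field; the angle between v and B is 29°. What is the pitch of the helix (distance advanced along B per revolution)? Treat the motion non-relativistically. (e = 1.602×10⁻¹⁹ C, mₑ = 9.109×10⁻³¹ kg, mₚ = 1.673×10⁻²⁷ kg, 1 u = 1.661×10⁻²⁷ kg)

v∥ = v cosθ = 3.07×10⁶·cos29° ≈ 2.685×10⁶ m/s.
T = 2πm/(|q|B) = 2π(1.673×10⁻²⁷)/((1.602×10⁻¹⁹)(2.34×10⁻³)) ≈ 2.804×10⁻⁵ s.
pitch = v∥ T = (2.685×10⁶)(2.804×10⁻⁵) ≈ 75.3 m.

p ≈ 75.3 m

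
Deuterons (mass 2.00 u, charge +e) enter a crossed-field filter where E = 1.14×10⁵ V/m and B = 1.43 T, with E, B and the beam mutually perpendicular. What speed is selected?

Straight-line motion ⇒ electric and magnetic forces cancel, so E = vB.
v = E/B = 1.14×10⁵/1.43 = 7.97×10⁴ m/s.

v = 7.97×10⁴ m/s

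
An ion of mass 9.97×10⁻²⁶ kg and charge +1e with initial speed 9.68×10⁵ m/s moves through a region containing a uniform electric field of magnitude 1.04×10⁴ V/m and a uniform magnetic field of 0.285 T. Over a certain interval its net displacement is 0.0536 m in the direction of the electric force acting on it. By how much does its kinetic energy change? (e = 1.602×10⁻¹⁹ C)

The magnetic force is always ⟂ v and does no work; only the electric force changes KE.
ΔKE = F_E · d = |q|E d = (1.602×10⁻¹⁹)(1.04×10⁴)(0.0536) ≈ 8.93×10⁻¹⁷ J.

ΔKE ≈ 8.93×10⁻¹⁷ J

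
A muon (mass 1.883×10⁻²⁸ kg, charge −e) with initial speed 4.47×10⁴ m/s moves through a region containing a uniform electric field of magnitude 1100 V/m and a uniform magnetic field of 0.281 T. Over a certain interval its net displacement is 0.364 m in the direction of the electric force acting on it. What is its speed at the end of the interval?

v_f ≈ 8.27×10⁵ m/s

B does no work; ΔKE = |q|E d.
½mv_f² = ½mv₀² + |q|Ed = ½(1.883×10⁻²⁸)(4.47×10⁴)² + (1.602×10⁻¹⁹)(1100)(0.364) ≈ 1.881×10⁻¹⁹ J + 6.414×10⁻¹⁷ J ≈ 6.433×10⁻¹⁷ J.
v_f = √(2·6.433×10⁻¹⁷/1.883×10⁻²⁸) ≈ 8.27×10⁵ m/s.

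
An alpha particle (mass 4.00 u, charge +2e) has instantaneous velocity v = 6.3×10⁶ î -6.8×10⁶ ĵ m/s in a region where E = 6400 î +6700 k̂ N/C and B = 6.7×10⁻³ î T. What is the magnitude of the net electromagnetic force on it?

|F| ≈ 1.69×10⁻¹⁴ N

v×B = (0, 0, 4.56×10⁴) N/C.
E + v×B = (6400, 0, 5.23×10⁴) N/C.
F = q(E + v×B) = (3.204×10⁻¹⁹ C)·(6400, 0, 5.23×10⁴) = (2.05×10⁻¹⁵, 0, 1.67×10⁻¹⁴) N.
|F| = 1.69×10⁻¹⁴ N.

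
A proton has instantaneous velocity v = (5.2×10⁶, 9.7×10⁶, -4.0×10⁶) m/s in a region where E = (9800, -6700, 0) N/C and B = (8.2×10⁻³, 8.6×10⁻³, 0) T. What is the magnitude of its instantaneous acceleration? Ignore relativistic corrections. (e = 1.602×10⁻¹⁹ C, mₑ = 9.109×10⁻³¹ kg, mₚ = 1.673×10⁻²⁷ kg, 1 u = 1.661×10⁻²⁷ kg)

|a| ≈ 6.58×10¹² m/s²

v×B = (3.44×10⁴, -3.28×10⁴, -3.48×10⁴) N/C.
E + v×B = (4.42×10⁴, -3.95×10⁴, -3.48×10⁴) N/C.
F = q(E + v×B) = (1.602×10⁻¹⁹ C)·(4.42×10⁴, -3.95×10⁴, -3.48×10⁴) = (7.08×10⁻¹⁵, -6.33×10⁻¹⁵, -5.58×10⁻¹⁵) N.
|a| = |F|/m = 1.101×10⁻¹⁴/1.673×10⁻²⁷ ≈ 6.58×10¹² m/s².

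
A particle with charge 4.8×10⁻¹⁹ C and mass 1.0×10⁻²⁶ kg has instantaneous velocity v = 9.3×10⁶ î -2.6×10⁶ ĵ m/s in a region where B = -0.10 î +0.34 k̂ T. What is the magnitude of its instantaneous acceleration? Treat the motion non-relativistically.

|a| ≈ 1.58×10¹⁴ m/s²

v×B = (-8.84×10⁵, -3.16×10⁶, -2.60×10⁵) N/C.
F = q v×B = (4.8×10⁻¹⁹ C)·(-8.84×10⁵, -3.16×10⁶, -2.60×10⁵) = (-4.24×10⁻¹³, -1.52×10⁻¹², -1.25×10⁻¹³) N.
|a| = |F|/m = 1.581×10⁻¹²/1.0×10⁻²⁶ ≈ 1.58×10¹⁴ m/s².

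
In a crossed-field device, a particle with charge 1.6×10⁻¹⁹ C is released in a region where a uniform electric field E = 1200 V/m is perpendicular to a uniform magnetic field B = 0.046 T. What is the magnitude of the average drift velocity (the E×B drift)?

In crossed fields the guiding centre drifts at v_d = |E×B|/B² = E/B, independent of charge and mass.
v_d = 1200/0.046 = 2.6×10⁴ m/s.

v_d ≈ 2.6×10⁴ m/s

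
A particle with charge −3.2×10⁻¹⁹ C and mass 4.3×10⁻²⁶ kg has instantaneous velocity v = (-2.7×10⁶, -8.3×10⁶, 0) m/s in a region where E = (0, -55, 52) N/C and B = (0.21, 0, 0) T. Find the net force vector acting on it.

v×B = (0, 0, 1.74×10⁶) N/C.
E + v×B = (0, -55.0, 1.74×10⁶) N/C.
F = q(E + v×B) = (−3.2×10⁻¹⁹ C)·(0, -55.0, 1.74×10⁶) = (0, 1.76×10⁻¹⁷, -5.58×10⁻¹³) N.

F ≈ (0, 1.76×10⁻¹⁷, -5.58×10⁻¹³) N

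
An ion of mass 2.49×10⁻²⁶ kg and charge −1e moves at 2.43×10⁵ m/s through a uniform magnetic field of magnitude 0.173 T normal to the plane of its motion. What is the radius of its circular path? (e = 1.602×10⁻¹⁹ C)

The magnetic force provides the centripetal force: |q|vB = mv²/r.
r = mv/(|q|B) = (2.49×10⁻²⁶)(2.43×10⁵)/((1.602×10⁻¹⁹)(0.173)) ≈ 0.218 m.

r ≈ 0.218 m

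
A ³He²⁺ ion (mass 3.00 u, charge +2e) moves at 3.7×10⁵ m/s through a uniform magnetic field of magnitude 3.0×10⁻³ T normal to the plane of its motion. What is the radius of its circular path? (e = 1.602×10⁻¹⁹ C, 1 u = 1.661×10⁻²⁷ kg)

The magnetic force provides the centripetal force: |q|vB = mv²/r.
r = mv/(|q|B) = (4.983×10⁻²⁷)(3.7×10⁵)/((3.204×10⁻¹⁹)(3.0×10⁻³)) ≈ 1.9 m.

r ≈ 1.9 m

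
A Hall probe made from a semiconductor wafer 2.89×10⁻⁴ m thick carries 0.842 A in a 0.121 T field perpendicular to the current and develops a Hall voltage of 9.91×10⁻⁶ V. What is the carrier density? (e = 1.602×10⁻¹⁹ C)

From V_H = IB/(n e t), n = IB/(V_H e t).
n = (0.842)(0.121)/((9.91×10⁻⁶)(1.602×10⁻¹⁹)(2.89×10⁻⁴)) ≈ 2.22×10²⁶ m⁻³.

n ≈ 2.22×10²⁶ m⁻³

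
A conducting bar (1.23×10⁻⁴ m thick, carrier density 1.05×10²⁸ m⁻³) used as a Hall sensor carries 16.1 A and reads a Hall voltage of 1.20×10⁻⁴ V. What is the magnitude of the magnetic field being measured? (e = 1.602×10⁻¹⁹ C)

B ≈ 1.54 T

From V_H = IB/(n e t), B = V_H n e t / I.
B = (1.20×10⁻⁴)(1.05×10²⁸)(1.602×10⁻¹⁹)(1.23×10⁻⁴)/16.1 ≈ 1.54 T.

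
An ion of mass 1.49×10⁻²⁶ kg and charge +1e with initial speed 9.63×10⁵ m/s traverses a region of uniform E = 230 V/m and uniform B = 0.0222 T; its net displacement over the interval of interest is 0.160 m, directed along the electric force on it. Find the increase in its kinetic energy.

ΔKE ≈ 5.90×10⁻¹⁸ J

The magnetic force is always ⟂ v and does no work; only the electric force changes KE.
ΔKE = F_E · d = |q|E d = (1.602×10⁻¹⁹)(230)(0.160) ≈ 5.90×10⁻¹⁸ J.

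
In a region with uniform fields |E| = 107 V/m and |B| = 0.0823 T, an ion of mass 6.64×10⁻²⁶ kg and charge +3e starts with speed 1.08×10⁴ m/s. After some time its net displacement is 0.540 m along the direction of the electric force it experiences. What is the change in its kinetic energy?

The magnetic force is always ⟂ v and does no work; only the electric force changes KE.
ΔKE = F_E · d = |q|E d = (4.806×10⁻¹⁹)(107)(0.540) ≈ 2.78×10⁻¹⁷ J.

ΔKE ≈ 2.78×10⁻¹⁷ J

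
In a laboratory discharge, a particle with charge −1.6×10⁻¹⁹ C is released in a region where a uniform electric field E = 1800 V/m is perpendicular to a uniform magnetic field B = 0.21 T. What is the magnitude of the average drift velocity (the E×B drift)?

The E×B drift speed is v_d = E/B.
v_d = 1800/0.21 = 8600 m/s.

v_d ≈ 8600 m/s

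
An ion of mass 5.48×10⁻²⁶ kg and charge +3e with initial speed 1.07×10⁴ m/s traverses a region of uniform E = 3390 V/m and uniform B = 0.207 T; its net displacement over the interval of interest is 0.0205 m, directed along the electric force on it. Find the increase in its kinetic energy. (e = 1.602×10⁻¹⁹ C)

The magnetic force is always ⟂ v and does no work; only the electric force changes KE.
ΔKE = F_E · d = |q|E d = (4.806×10⁻¹⁹)(3390)(0.0205) ≈ 3.34×10⁻¹⁷ J.

ΔKE ≈ 3.34×10⁻¹⁷ J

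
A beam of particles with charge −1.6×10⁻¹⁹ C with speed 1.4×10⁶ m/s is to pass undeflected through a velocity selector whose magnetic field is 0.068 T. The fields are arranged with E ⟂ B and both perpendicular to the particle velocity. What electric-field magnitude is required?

E = 9.5×10⁴ V/m

For straight-line motion qE = qvB, so E = vB.
E = 1.4×10⁶ × 0.068 = 9.5×10⁴ V/m.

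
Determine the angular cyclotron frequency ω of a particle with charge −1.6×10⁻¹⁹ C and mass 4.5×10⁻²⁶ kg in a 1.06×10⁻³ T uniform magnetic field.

ω ≈ 3770 rad/s

ω = |q|B/m.
ω = (1.6×10⁻¹⁹)(1.06×10⁻³)/4.5×10⁻²⁶ ≈ 3770 rad/s.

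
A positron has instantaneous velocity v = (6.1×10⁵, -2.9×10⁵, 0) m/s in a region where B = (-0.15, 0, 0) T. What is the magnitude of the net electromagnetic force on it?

v×B = (0, 0, -4.35×10⁴) N/C.
F = q v×B = (1.602×10⁻¹⁹ C)·(0, 0, -4.35×10⁴) = (0, 0, -6.97×10⁻¹⁵) N.
|F| = 6.97×10⁻¹⁵ N.

|F| ≈ 6.97×10⁻¹⁵ N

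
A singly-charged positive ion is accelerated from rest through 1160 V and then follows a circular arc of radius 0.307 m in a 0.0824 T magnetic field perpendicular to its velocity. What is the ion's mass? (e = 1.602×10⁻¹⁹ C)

Combine |q|V = ½mv² and r = mv/(|q|B): eliminate v to get m = qB²r²/(2V).
m = (1.602×10⁻¹⁹)(0.0824)²(0.307)²/(2·1160) ≈ 4.42×10⁻²⁶ kg.

m ≈ 4.42×10⁻²⁶ kg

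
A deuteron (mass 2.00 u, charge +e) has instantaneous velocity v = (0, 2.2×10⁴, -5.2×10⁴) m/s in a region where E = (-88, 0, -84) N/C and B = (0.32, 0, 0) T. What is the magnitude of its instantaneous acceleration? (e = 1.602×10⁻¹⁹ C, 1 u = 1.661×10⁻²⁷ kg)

|a| ≈ 8.73×10¹¹ m/s²

v×B = (0, -1.66×10⁴, -7040) N/C.
E + v×B = (-88.0, -1.66×10⁴, -7120) N/C.
F = q(E + v×B) = (1.602×10⁻¹⁹ C)·(-88.0, -1.66×10⁴, -7120) = (-1.41×10⁻¹⁷, -2.67×10⁻¹⁵, -1.14×10⁻¹⁵) N.
|a| = |F|/m = 2.900×10⁻¹⁵/3.322×10⁻²⁷ ≈ 8.73×10¹¹ m/s².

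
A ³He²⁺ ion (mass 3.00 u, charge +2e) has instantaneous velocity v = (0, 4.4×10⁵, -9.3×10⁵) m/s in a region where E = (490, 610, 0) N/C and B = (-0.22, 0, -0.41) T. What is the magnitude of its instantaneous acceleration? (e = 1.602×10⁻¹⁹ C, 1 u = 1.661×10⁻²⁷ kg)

v×B = (-1.80×10⁵, 2.05×10⁵, 9.68×10⁴) N/C.
E + v×B = (-1.80×10⁵, 2.05×10⁵, 9.68×10⁴) N/C.
F = q(E + v×B) = (3.204×10⁻¹⁹ C)·(-1.80×10⁵, 2.05×10⁵, 9.68×10⁴) = (-5.76×10⁻¹⁴, 6.57×10⁻¹⁴, 3.10×10⁻¹⁴) N.
|a| = |F|/m = 9.278×10⁻¹⁴/4.983×10⁻²⁷ ≈ 1.86×10¹³ m/s².

|a| ≈ 1.86×10¹³ m/s²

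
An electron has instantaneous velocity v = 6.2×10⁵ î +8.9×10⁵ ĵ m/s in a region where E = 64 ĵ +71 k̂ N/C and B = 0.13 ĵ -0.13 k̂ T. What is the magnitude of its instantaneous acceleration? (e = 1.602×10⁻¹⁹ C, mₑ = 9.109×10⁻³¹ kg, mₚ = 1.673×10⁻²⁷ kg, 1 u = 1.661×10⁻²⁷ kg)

v×B = (-1.16×10⁵, 8.06×10⁴, 8.06×10⁴) N/C.
E + v×B = (-1.16×10⁵, 8.07×10⁴, 8.07×10⁴) N/C.
F = q(E + v×B) = (−1.602×10⁻¹⁹ C)·(-1.16×10⁵, 8.07×10⁴, 8.07×10⁴) = (1.85×10⁻¹⁴, -1.29×10⁻¹⁴, -1.29×10⁻¹⁴) N.
|a| = |F|/m = 2.603×10⁻¹⁴/9.109×10⁻³¹ ≈ 2.86×10¹⁶ m/s².

|a| ≈ 2.86×10¹⁶ m/s²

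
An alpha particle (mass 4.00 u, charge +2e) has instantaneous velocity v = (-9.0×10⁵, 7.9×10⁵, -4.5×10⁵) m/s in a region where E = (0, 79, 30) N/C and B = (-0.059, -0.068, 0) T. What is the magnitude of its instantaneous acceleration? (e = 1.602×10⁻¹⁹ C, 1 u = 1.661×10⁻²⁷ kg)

v×B = (-3.06×10⁴, 2.66×10⁴, 1.08×10⁵) N/C.
E + v×B = (-3.06×10⁴, 2.66×10⁴, 1.08×10⁵) N/C.
F = q(E + v×B) = (3.204×10⁻¹⁹ C)·(-3.06×10⁴, 2.66×10⁴, 1.08×10⁵) = (-9.80×10⁻¹⁵, 8.53×10⁻¹⁵, 3.46×10⁻¹⁴) N.
|a| = |F|/m = 3.692×10⁻¹⁴/6.644×10⁻²⁷ ≈ 5.56×10¹² m/s².

|a| ≈ 5.56×10¹² m/s²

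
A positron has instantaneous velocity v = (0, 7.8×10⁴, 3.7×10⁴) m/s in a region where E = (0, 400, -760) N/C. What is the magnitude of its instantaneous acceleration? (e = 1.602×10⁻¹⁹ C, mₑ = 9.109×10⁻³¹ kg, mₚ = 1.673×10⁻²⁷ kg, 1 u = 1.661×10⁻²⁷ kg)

|a| ≈ 1.51×10¹⁴ m/s²

Only an electric field acts, so F = qE = (1.602×10⁻¹⁹ C)·(0, 400, -760) = (0, 6.41×10⁻¹⁷, -1.22×10⁻¹⁶) N.
|a| = |F|/m = 1.376×10⁻¹⁶/9.109×10⁻³¹ ≈ 1.51×10¹⁴ m/s².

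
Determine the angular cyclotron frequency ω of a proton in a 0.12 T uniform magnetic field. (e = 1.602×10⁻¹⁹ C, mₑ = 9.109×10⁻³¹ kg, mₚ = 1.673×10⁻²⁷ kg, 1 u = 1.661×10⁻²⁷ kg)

ω = |q|B/m.
ω = (1.602×10⁻¹⁹)(0.12)/1.673×10⁻²⁷ ≈ 1.1×10⁷ rad/s.

ω ≈ 1.1×10⁷ rad/s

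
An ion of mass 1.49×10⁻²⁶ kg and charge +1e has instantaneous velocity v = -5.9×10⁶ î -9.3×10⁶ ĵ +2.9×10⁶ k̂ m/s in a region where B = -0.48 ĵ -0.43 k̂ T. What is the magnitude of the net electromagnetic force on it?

|F| ≈ 1.06×10⁻¹² N

v×B = (5.39×10⁶, -2.54×10⁶, 2.83×10⁶) N/C.
F = q v×B = (1.602×10⁻¹⁹ C)·(5.39×10⁶, -2.54×10⁶, 2.83×10⁶) = (8.64×10⁻¹³, -4.06×10⁻¹³, 4.54×10⁻¹³) N.
|F| = 1.06×10⁻¹² N.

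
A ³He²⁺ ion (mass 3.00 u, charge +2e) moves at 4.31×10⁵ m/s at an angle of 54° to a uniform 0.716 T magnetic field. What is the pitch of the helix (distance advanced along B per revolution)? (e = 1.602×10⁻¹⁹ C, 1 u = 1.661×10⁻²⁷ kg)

v∥ = v cosθ = 4.31×10⁵·cos54° ≈ 2.533×10⁵ m/s.
T = 2πm/(|q|B) = 2π(4.983×10⁻²⁷)/((3.204×10⁻¹⁹)(0.716)) ≈ 1.365×10⁻⁷ s.
pitch = v∥ T = (2.533×10⁵)(1.365×10⁻⁷) ≈ 0.0346 m.

p ≈ 0.0346 m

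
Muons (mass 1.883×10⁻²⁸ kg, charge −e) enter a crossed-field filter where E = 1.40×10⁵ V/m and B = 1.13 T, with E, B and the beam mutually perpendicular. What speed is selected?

v = 1.24×10⁵ m/s

Straight-line motion ⇒ electric and magnetic forces cancel, so E = vB.
v = E/B = 1.40×10⁵/1.13 = 1.24×10⁵ m/s.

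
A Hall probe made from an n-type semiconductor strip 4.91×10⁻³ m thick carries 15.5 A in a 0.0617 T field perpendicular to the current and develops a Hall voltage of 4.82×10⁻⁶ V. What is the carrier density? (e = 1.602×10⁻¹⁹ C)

From V_H = IB/(n e t), n = IB/(V_H e t).
n = (15.5)(0.0617)/((4.82×10⁻⁶)(1.602×10⁻¹⁹)(4.91×10⁻³)) ≈ 2.52×10²⁶ m⁻³.

n ≈ 2.52×10²⁶ m⁻³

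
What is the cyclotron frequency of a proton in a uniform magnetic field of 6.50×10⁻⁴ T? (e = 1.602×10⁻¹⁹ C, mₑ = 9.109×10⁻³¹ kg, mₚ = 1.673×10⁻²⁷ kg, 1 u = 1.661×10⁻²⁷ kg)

f ≈ 9910 Hz

f = |q|B/(2πm).
f = (1.602×10⁻¹⁹)(6.50×10⁻⁴)/(2π·1.673×10⁻²⁷) ≈ 9910 Hz.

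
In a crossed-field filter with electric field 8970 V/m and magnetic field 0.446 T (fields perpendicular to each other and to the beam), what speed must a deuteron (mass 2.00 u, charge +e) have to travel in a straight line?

v = 2.01×10⁴ m/s

For undeflected motion the electric and magnetic forces balance: qE = qvB.
v = E/B = 8970/0.446 = 2.01×10⁴ m/s.
The result is independent of the particle's charge and mass.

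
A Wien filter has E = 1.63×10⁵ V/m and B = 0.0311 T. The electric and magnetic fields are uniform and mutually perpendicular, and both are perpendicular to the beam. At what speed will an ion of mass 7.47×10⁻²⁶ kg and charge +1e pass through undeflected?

v = 5.24×10⁶ m/s

For undeflected motion the electric and magnetic forces balance: qE = qvB.
v = E/B = 1.63×10⁵/0.0311 = 5.24×10⁶ m/s.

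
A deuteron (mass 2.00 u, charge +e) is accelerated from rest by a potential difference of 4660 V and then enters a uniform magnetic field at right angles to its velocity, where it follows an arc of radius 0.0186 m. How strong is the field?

B ≈ 0.747 T

v = √(2|q|V/m) = √(2·1.602×10⁻¹⁹·4660/3.322×10⁻²⁷) ≈ 6.704×10⁵ m/s.
B = mv/(|q|r) = (3.322×10⁻²⁷)(6.704×10⁵)/((1.602×10⁻¹⁹)(0.0186)) ≈ 0.747 T.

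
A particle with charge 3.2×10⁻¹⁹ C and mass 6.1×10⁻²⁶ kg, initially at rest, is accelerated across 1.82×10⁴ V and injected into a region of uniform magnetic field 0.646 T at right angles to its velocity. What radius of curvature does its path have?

Acceleration: |q|V = ½mv² ⇒ v = √(2|q|V/m) = √(2·3.2×10⁻¹⁹·1.82×10⁴/6.1×10⁻²⁶) ≈ 4.370×10⁵ m/s.
In the field: r = mv/(|q|B) = (6.1×10⁻²⁶)(4.370×10⁵)/((3.2×10⁻¹⁹)(0.646)) ≈ 0.129 m.

r ≈ 0.129 m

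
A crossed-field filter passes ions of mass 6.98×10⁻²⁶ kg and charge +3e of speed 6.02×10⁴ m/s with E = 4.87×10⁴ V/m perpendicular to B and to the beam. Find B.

Balance of forces in the selector: qE = qvB ⇒ B = E/v.
B = 4.87×10⁴/6.02×10⁴ = 0.809 T.

B = 0.809 T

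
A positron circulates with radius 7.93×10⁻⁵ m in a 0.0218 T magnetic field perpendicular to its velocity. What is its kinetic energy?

KE ≈ 0.263 eV

v = |q|Br/m, then KE = ½mv² = (qBr)²/(2m).
v = (1.602×10⁻¹⁹)(0.0218)(7.93×10⁻⁵)/9.109×10⁻³¹ ≈ 3.040×10⁵ m/s.
KE = ½(9.109×10⁻³¹)(3.040×10⁵)² ≈ 4.21×10⁻²⁰ J = 0.263 eV.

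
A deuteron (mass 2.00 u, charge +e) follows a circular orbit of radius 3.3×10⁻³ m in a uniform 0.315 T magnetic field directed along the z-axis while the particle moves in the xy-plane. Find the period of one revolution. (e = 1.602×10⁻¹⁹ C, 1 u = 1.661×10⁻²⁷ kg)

T ≈ 4.14×10⁻⁷ s

The cyclotron period depends only on m, q, B: T = 2πm/(|q|B).
T = 2π(3.322×10⁻²⁷)/((1.602×10⁻¹⁹)(0.315)) ≈ 4.14×10⁻⁷ s.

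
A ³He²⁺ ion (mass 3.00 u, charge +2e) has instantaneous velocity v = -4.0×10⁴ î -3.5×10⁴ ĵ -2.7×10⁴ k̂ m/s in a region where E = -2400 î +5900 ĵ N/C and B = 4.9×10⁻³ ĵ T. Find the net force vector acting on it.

v×B = (132, 0, -196) N/C.
E + v×B = (-2270, 5900, -196) N/C.
F = q(E + v×B) = (3.204×10⁻¹⁹ C)·(-2270, 5900, -196) = (-7.27×10⁻¹⁶, 1.89×10⁻¹⁵, -6.28×10⁻¹⁷) N.

F ≈ (-7.27×10⁻¹⁶, 1.89×10⁻¹⁵, -6.28×10⁻¹⁷) N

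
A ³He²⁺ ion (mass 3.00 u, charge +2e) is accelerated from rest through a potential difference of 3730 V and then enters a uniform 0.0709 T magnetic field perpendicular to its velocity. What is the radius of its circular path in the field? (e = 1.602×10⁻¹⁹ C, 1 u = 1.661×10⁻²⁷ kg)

Acceleration: |q|V = ½mv² ⇒ v = √(2|q|V/m) = √(2·3.204×10⁻¹⁹·3730/4.983×10⁻²⁷) ≈ 6.926×10⁵ m/s.
In the field: r = mv/(|q|B) = (4.983×10⁻²⁷)(6.926×10⁵)/((3.204×10⁻¹⁹)(0.0709)) ≈ 0.152 m.

r ≈ 0.152 m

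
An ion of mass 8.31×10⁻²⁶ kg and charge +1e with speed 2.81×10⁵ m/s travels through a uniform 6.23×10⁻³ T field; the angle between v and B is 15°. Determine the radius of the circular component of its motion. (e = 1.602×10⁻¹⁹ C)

r ≈ 6.06 m

v⊥ = v sinθ = 2.81×10⁵·sin15° ≈ 7.273×10⁴ m/s.
r = m v⊥/(|q|B) = (8.31×10⁻²⁶)(7.273×10⁴)/((1.602×10⁻¹⁹)(6.23×10⁻³)) ≈ 6.06 m.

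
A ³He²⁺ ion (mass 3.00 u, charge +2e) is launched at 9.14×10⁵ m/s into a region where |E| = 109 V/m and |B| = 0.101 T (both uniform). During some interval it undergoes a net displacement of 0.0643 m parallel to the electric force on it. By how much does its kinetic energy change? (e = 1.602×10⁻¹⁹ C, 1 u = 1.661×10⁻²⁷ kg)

ΔKE ≈ 2.25×10⁻¹⁸ J

The magnetic force is always ⟂ v and does no work; only the electric force changes KE.
ΔKE = F_E · d = |q|E d = (3.204×10⁻¹⁹)(109)(0.0643) ≈ 2.25×10⁻¹⁸ J.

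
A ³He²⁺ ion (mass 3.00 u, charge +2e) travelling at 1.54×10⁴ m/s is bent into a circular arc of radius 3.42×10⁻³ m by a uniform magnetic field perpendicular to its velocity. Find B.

From |q|vB = mv²/r, B = mv/(|q|r).
B = (4.983×10⁻²⁷)(1.54×10⁴)/((3.204×10⁻¹⁹)(3.42×10⁻³)) ≈ 0.0700 T.

B ≈ 0.0700 T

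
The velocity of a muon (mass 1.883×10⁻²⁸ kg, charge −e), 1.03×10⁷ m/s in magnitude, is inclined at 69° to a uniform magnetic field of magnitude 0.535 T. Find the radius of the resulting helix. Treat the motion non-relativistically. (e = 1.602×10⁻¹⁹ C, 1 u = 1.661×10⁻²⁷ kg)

v⊥ = v sinθ = 1.03×10⁷·sin69° ≈ 9.616×10⁶ m/s.
r = m v⊥/(|q|B) = (1.883×10⁻²⁸)(9.616×10⁶)/((1.602×10⁻¹⁹)(0.535)) ≈ 0.0211 m.

r ≈ 0.0211 m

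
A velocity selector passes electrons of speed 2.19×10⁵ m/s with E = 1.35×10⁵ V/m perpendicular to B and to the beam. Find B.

Balance of forces in the selector: qE = qvB ⇒ B = E/v.
B = 1.35×10⁵/2.19×10⁵ = 0.616 T.

B = 0.616 T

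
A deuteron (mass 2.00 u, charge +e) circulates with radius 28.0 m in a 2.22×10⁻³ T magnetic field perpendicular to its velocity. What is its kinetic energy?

KE ≈ 9.32×10⁴ eV

v = |q|Br/m, then KE = ½mv² = (qBr)²/(2m).
v = (1.602×10⁻¹⁹)(2.22×10⁻³)(28.0)/3.322×10⁻²⁷ ≈ 2.998×10⁶ m/s.
KE = ½(3.322×10⁻²⁷)(2.998×10⁶)² ≈ 1.49×10⁻¹⁴ J = 9.32×10⁴ eV.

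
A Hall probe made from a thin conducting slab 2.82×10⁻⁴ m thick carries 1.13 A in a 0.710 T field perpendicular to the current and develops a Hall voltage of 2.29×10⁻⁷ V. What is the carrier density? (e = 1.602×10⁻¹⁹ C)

n ≈ 7.76×10²⁸ m⁻³

From V_H = IB/(n e t), n = IB/(V_H e t).
n = (1.13)(0.710)/((2.29×10⁻⁷)(1.602×10⁻¹⁹)(2.82×10⁻⁴)) ≈ 7.76×10²⁸ m⁻³.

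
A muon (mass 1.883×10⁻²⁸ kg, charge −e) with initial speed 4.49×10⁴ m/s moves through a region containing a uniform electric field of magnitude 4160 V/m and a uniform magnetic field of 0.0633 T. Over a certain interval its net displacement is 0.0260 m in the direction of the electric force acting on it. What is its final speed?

B does no work; ΔKE = |q|E d.
½mv_f² = ½mv₀² + |q|Ed = ½(1.883×10⁻²⁸)(4.49×10⁴)² + (1.602×10⁻¹⁹)(4160)(0.0260) ≈ 1.898×10⁻¹⁹ J + 1.733×10⁻¹⁷ J ≈ 1.752×10⁻¹⁷ J.
v_f = √(2·1.752×10⁻¹⁷/1.883×10⁻²⁸) ≈ 4.31×10⁵ m/s.

v_f ≈ 4.31×10⁵ m/s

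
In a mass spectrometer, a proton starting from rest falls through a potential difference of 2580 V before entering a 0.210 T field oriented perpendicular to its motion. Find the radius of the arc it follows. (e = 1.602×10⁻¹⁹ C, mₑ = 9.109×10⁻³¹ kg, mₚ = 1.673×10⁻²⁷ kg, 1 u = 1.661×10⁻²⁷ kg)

Acceleration: |q|V = ½mv² ⇒ v = √(2|q|V/m) = √(2·1.602×10⁻¹⁹·2580/1.673×10⁻²⁷) ≈ 7.029×10⁵ m/s.
In the field: r = mv/(|q|B) = (1.673×10⁻²⁷)(7.029×10⁵)/((1.602×10⁻¹⁹)(0.210)) ≈ 0.0350 m.

r ≈ 0.0350 m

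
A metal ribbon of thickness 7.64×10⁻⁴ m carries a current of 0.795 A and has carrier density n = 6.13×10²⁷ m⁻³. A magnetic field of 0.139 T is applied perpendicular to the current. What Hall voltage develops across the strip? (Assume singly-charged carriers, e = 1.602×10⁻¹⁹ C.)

V_H = IB/(n e t).
V_H = (0.795)(0.139)/((6.13×10²⁷)(1.602×10⁻¹⁹)(7.64×10⁻⁴)) ≈ 1.47×10⁻⁷ V.

V_H ≈ 1.47×10⁻⁷ V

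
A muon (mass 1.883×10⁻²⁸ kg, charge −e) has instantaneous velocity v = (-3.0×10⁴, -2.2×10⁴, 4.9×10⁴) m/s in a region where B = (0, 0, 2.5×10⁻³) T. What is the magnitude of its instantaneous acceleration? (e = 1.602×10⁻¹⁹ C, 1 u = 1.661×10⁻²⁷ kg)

|a| ≈ 7.91×10¹⁰ m/s²

v×B = (-55.0, 75.0, 0) N/C.
F = q v×B = (−1.602×10⁻¹⁹ C)·(-55.0, 75.0, 0) = (8.81×10⁻¹⁸, -1.20×10⁻¹⁷, 0) N.
|a| = |F|/m = 1.490×10⁻¹⁷/1.883×10⁻²⁸ ≈ 7.91×10¹⁰ m/s².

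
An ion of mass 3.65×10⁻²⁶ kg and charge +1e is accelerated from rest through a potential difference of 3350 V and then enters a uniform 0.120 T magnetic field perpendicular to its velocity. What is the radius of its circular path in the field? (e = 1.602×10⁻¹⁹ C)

Acceleration: |q|V = ½mv² ⇒ v = √(2|q|V/m) = √(2·1.602×10⁻¹⁹·3350/3.65×10⁻²⁶) ≈ 1.715×10⁵ m/s.
In the field: r = mv/(|q|B) = (3.65×10⁻²⁶)(1.715×10⁵)/((1.602×10⁻¹⁹)(0.120)) ≈ 0.326 m.

r ≈ 0.326 m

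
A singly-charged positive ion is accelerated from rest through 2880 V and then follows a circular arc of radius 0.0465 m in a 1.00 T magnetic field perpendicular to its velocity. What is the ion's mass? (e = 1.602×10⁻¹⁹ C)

m ≈ 6.01×10⁻²⁶ kg

Combine |q|V = ½mv² and r = mv/(|q|B): eliminate v to get m = qB²r²/(2V).
m = (1.602×10⁻¹⁹)(1.00)²(0.0465)²/(2·2880) ≈ 6.01×10⁻²⁶ kg.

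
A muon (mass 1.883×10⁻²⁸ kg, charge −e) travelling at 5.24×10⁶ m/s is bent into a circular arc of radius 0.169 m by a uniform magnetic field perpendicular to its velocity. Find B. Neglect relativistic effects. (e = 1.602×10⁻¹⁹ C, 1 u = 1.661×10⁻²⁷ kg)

From |q|vB = mv²/r, B = mv/(|q|r).
B = (1.883×10⁻²⁸)(5.24×10⁶)/((1.602×10⁻¹⁹)(0.169)) ≈ 0.0364 T.

B ≈ 0.0364 T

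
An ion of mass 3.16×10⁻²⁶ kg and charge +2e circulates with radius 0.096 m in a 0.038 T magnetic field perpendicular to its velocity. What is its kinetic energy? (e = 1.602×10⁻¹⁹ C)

v = |q|Br/m, then KE = ½mv² = (qBr)²/(2m).
v = (3.204×10⁻¹⁹)(0.038)(0.096)/3.16×10⁻²⁶ ≈ 3.699×10⁴ m/s.
KE = ½(3.16×10⁻²⁶)(3.699×10⁴)² ≈ 2.2×10⁻¹⁷ J.

KE ≈ 2.2×10⁻¹⁷ J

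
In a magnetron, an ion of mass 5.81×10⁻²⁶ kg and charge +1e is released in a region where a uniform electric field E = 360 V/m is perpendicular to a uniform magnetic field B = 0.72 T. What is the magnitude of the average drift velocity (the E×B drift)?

In crossed fields the guiding centre drifts at v_d = |E×B|/B² = E/B, independent of charge and mass.
v_d = 360/0.72 = 500 m/s.

v_d ≈ 500 m/s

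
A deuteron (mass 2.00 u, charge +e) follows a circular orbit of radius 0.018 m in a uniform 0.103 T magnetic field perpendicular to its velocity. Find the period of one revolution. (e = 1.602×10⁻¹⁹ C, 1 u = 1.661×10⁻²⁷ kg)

T ≈ 1.26×10⁻⁶ s

The cyclotron period depends only on m, q, B: T = 2πm/(|q|B).
T = 2π(3.322×10⁻²⁷)/((1.602×10⁻¹⁹)(0.103)) ≈ 1.26×10⁻⁶ s.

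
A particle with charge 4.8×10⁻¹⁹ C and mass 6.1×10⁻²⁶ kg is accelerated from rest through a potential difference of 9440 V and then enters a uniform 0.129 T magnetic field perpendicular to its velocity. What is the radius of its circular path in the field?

r ≈ 0.380 m

Acceleration: |q|V = ½mv² ⇒ v = √(2|q|V/m) = √(2·4.8×10⁻¹⁹·9440/6.1×10⁻²⁶) ≈ 3.854×10⁵ m/s.
In the field: r = mv/(|q|B) = (6.1×10⁻²⁶)(3.854×10⁵)/((4.8×10⁻¹⁹)(0.129)) ≈ 0.380 m.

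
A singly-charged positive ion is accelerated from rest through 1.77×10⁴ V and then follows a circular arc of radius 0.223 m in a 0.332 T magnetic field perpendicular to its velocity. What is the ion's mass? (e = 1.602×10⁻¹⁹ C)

m ≈ 2.48×10⁻²⁶ kg

Combine |q|V = ½mv² and r = mv/(|q|B): eliminate v to get m = qB²r²/(2V).
m = (1.602×10⁻¹⁹)(0.332)²(0.223)²/(2·1.77×10⁴) ≈ 2.48×10⁻²⁶ kg.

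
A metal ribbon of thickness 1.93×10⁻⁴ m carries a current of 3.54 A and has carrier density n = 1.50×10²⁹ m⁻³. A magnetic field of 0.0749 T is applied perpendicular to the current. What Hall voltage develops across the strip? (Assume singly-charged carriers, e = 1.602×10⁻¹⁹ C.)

V_H ≈ 5.72×10⁻⁸ V

V_H = IB/(n e t).
V_H = (3.54)(0.0749)/((1.50×10²⁹)(1.602×10⁻¹⁹)(1.93×10⁻⁴)) ≈ 5.72×10⁻⁸ V.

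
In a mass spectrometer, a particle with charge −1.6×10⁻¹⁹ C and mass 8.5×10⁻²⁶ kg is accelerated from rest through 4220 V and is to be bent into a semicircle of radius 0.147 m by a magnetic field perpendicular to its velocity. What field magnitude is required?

B ≈ 0.456 T

v = √(2|q|V/m) = √(2·1.6×10⁻¹⁹·4220/8.5×10⁻²⁶) ≈ 1.260×10⁵ m/s.
B = mv/(|q|r) = (8.5×10⁻²⁶)(1.260×10⁵)/((1.6×10⁻¹⁹)(0.147)) ≈ 0.456 T.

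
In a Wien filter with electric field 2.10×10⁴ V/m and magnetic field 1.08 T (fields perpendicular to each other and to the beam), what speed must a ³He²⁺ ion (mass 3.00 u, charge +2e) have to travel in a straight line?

v = 1.94×10⁴ m/s

For undeflected motion the electric and magnetic forces balance: qE = qvB.
v = E/B = 2.10×10⁴/1.08 = 1.94×10⁴ m/s.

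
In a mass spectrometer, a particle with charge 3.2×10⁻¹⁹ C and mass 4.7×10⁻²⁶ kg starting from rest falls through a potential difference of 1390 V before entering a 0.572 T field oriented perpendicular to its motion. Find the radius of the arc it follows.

Acceleration: |q|V = ½mv² ⇒ v = √(2|q|V/m) = √(2·3.2×10⁻¹⁹·1390/4.7×10⁻²⁶) ≈ 1.376×10⁵ m/s.
In the field: r = mv/(|q|B) = (4.7×10⁻²⁶)(1.376×10⁵)/((3.2×10⁻¹⁹)(0.572)) ≈ 0.0353 m.

r ≈ 0.0353 m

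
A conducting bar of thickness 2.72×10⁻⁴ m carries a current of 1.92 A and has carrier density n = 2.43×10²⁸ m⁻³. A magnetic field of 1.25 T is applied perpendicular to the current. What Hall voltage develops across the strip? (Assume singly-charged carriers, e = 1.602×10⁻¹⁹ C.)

V_H = IB/(n e t).
V_H = (1.92)(1.25)/((2.43×10²⁸)(1.602×10⁻¹⁹)(2.72×10⁻⁴)) ≈ 2.27×10⁻⁶ V.

V_H ≈ 2.27×10⁻⁶ V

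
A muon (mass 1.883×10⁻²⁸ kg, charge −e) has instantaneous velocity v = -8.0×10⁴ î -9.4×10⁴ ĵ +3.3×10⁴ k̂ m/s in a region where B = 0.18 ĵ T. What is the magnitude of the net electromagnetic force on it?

v×B = (-5940, 0, -1.44×10⁴) N/C.
F = q v×B = (−1.602×10⁻¹⁹ C)·(-5940, 0, -1.44×10⁴) = (9.52×10⁻¹⁶, 0, 2.31×10⁻¹⁵) N.
|F| = 2.50×10⁻¹⁵ N.

|F| ≈ 2.50×10⁻¹⁵ N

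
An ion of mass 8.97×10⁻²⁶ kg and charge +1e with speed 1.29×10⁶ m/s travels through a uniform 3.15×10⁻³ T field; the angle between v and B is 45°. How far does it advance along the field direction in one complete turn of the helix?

v∥ = v cosθ = 1.29×10⁶·cos45° ≈ 9.122×10⁵ m/s.
T = 2πm/(|q|B) = 2π(8.97×10⁻²⁶)/((1.602×10⁻¹⁹)(3.15×10⁻³)) ≈ 1.117×10⁻³ s.
pitch = v∥ T = (9.122×10⁵)(1.117×10⁻³) ≈ 1020 m.

p ≈ 1020 m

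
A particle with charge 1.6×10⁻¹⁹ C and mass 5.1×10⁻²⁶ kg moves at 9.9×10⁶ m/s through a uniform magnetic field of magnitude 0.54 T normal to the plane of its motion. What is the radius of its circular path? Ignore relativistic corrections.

r ≈ 5.8 m

The magnetic force provides the centripetal force: |q|vB = mv²/r.
r = mv/(|q|B) = (5.1×10⁻²⁶)(9.9×10⁶)/((1.6×10⁻¹⁹)(0.54)) ≈ 5.8 m.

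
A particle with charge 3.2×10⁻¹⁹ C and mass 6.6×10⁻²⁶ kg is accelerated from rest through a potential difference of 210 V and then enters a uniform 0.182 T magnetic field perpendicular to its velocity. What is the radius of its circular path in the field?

Acceleration: |q|V = ½mv² ⇒ v = √(2|q|V/m) = √(2·3.2×10⁻¹⁹·210/6.6×10⁻²⁶) ≈ 4.513×10⁴ m/s.
In the field: r = mv/(|q|B) = (6.6×10⁻²⁶)(4.513×10⁴)/((3.2×10⁻¹⁹)(0.182)) ≈ 0.0511 m.

r ≈ 0.0511 m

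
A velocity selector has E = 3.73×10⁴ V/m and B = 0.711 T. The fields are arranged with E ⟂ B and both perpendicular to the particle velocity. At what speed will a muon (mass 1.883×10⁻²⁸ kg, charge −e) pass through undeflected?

Straight-line motion ⇒ electric and magnetic forces cancel, so E = vB.
v = E/B = 3.73×10⁴/0.711 = 5.25×10⁴ m/s.

v = 5.25×10⁴ m/s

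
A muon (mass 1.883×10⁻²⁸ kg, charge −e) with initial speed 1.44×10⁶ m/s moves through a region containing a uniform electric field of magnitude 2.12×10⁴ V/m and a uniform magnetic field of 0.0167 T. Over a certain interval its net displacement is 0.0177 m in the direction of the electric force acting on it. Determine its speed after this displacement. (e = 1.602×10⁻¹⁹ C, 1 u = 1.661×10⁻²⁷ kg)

B does no work; ΔKE = |q|E d.
½mv_f² = ½mv₀² + |q|Ed = ½(1.883×10⁻²⁸)(1.44×10⁶)² + (1.602×10⁻¹⁹)(2.12×10⁴)(0.0177) ≈ 1.952×10⁻¹⁶ J + 6.011×10⁻¹⁷ J ≈ 2.553×10⁻¹⁶ J.
v_f = √(2·2.553×10⁻¹⁶/1.883×10⁻²⁸) ≈ 1.65×10⁶ m/s.

v_f ≈ 1.65×10⁶ m/s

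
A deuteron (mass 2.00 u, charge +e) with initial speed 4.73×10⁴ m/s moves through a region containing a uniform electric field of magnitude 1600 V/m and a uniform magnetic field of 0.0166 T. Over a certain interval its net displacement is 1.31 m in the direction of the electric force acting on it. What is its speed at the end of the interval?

v_f ≈ 4.52×10⁵ m/s

B does no work; ΔKE = |q|E d.
½mv_f² = ½mv₀² + |q|Ed = ½(3.322×10⁻²⁷)(4.73×10⁴)² + (1.602×10⁻¹⁹)(1600)(1.31) ≈ 3.716×10⁻¹⁸ J + 3.358×10⁻¹⁶ J ≈ 3.395×10⁻¹⁶ J.
v_f = √(2·3.395×10⁻¹⁶/3.322×10⁻²⁷) ≈ 4.52×10⁵ m/s.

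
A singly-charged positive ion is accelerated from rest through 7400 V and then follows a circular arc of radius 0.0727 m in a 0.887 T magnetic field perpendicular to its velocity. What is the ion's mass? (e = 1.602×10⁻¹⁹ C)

m ≈ 4.50×10⁻²⁶ kg

Combine |q|V = ½mv² and r = mv/(|q|B): eliminate v to get m = qB²r²/(2V).
m = (1.602×10⁻¹⁹)(0.887)²(0.0727)²/(2·7400) ≈ 4.50×10⁻²⁶ kg.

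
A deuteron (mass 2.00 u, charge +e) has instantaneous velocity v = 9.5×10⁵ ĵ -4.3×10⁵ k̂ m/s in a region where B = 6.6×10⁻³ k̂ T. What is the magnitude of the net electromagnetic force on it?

v×B = (6270, 0, 0) N/C.
F = q v×B = (1.602×10⁻¹⁹ C)·(6270, 0, 0) = (1.00×10⁻¹⁵, 0, 0) N.
|F| = 1.00×10⁻¹⁵ N.

|F| ≈ 1.00×10⁻¹⁵ N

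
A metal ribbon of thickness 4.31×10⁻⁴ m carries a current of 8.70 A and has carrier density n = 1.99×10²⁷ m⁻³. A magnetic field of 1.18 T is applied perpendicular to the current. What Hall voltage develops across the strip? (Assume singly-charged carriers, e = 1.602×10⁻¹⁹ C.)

V_H ≈ 7.47×10⁻⁵ V

V_H = IB/(n e t).
V_H = (8.70)(1.18)/((1.99×10²⁷)(1.602×10⁻¹⁹)(4.31×10⁻⁴)) ≈ 7.47×10⁻⁵ V.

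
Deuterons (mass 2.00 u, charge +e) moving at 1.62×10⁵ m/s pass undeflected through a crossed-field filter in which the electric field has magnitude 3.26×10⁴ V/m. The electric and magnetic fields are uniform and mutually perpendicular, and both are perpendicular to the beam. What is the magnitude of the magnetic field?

Balance of forces in the selector: qE = qvB ⇒ B = E/v.
B = 3.26×10⁴/1.62×10⁵ = 0.201 T.

B = 0.201 T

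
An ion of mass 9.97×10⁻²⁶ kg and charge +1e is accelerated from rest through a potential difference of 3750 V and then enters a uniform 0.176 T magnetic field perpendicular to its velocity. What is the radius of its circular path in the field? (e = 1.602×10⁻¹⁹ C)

r ≈ 0.388 m

Acceleration: |q|V = ½mv² ⇒ v = √(2|q|V/m) = √(2·1.602×10⁻¹⁹·3750/9.97×10⁻²⁶) ≈ 1.098×10⁵ m/s.
In the field: r = mv/(|q|B) = (9.97×10⁻²⁶)(1.098×10⁵)/((1.602×10⁻¹⁹)(0.176)) ≈ 0.388 m.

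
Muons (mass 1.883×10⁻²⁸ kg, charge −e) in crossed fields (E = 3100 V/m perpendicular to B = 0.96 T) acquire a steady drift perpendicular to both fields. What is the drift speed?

In crossed fields the guiding centre drifts at v_d = |E×B|/B² = E/B, independent of charge and mass.
v_d = 3100/0.96 = 3200 m/s.

v_d ≈ 3200 m/s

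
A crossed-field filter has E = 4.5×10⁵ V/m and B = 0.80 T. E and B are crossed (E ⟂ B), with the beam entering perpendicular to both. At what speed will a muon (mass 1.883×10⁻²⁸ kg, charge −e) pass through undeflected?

v = 5.6×10⁵ m/s

Straight-line motion ⇒ electric and magnetic forces cancel, so E = vB.
v = E/B = 4.5×10⁵/0.80 = 5.6×10⁵ m/s.
The result is independent of the particle's charge and mass.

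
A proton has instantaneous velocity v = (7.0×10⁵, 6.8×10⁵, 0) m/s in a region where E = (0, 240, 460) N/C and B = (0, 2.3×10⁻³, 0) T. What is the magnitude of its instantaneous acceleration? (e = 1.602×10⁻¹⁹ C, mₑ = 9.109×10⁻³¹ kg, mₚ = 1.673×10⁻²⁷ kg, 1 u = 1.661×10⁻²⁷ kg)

|a| ≈ 2.00×10¹¹ m/s²

v×B = (0, 0, 1610) N/C.
E + v×B = (0, 240, 2070) N/C.
F = q(E + v×B) = (1.602×10⁻¹⁹ C)·(0, 240, 2070) = (0, 3.84×10⁻¹⁷, 3.32×10⁻¹⁶) N.
|a| = |F|/m = 3.338×10⁻¹⁶/1.673×10⁻²⁷ ≈ 2.00×10¹¹ m/s².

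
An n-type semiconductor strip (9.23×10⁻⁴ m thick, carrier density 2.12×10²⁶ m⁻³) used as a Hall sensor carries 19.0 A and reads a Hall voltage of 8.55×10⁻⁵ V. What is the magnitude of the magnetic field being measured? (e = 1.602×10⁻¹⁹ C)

B ≈ 0.141 T

From V_H = IB/(n e t), B = V_H n e t / I.
B = (8.55×10⁻⁵)(2.12×10²⁶)(1.602×10⁻¹⁹)(9.23×10⁻⁴)/19.0 ≈ 0.141 T.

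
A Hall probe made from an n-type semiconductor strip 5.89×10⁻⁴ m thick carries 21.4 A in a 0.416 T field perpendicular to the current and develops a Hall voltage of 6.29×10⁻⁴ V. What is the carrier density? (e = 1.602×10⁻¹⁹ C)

From V_H = IB/(n e t), n = IB/(V_H e t).
n = (21.4)(0.416)/((6.29×10⁻⁴)(1.602×10⁻¹⁹)(5.89×10⁻⁴)) ≈ 1.50×10²⁶ m⁻³.

n ≈ 1.50×10²⁶ m⁻³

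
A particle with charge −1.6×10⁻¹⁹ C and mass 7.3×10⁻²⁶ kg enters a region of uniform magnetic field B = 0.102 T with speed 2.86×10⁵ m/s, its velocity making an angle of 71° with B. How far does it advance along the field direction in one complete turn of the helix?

p ≈ 2.62 m

v∥ = v cosθ = 2.86×10⁵·cos71° ≈ 9.311×10⁴ m/s.
T = 2πm/(|q|B) = 2π(7.3×10⁻²⁶)/((1.6×10⁻¹⁹)(0.102)) ≈ 2.810×10⁻⁵ s.
pitch = v∥ T = (9.311×10⁴)(2.810×10⁻⁵) ≈ 2.62 m.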